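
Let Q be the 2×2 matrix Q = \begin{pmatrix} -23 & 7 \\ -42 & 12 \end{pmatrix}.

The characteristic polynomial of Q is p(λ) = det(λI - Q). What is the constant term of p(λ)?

18

p(λ) = λ^2 + 11λ + 18.
The constant term is 18.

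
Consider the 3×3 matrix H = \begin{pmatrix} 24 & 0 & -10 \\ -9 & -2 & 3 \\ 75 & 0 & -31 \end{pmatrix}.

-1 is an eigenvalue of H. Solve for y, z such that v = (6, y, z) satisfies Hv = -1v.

-9, 15

We need (H + 1I)v = 0.
H + 1I = [[25, 0, -10], [-9, -1, 3], [75, 0, -30]].
Row 1: (25)·6 + (0)·y + (-10)·z = 0
Row 2: (-9)·6 + (-1)·y + (3)·z = 0
Row 3: (75)·6 + (0)·y + (-30)·z = 0
Solving gives y = -9, z = 15.
Check: H·(6, -9, 15) = (-6, 9, -15) = -1·(6, -9, 15).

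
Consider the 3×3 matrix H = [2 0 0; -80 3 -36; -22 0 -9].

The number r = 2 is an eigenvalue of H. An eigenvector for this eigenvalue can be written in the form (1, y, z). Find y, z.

8, -2

We need (H - 2I)v = 0.
H - 2I = [[0, 0, 0], [-80, 1, -36], [-22, 0, -11]].
Row 1: (0)·1 + (0)·y + (0)·z = 0
Row 2: (-80)·1 + (1)·y + (-36)·z = 0
Row 3: (-22)·1 + (0)·y + (-11)·z = 0
Solving gives y = 8, z = -2.
Check: H·(1, 8, -2) = (2, 16, -4) = 2·(1, 8, -2).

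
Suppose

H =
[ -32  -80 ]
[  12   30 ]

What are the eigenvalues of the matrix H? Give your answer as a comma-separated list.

-2, 0

det(H - λI) = (-32 - λ)(30 - λ) - (-80)·(12) = λ^2 + 2λ.
This factors as (λ + 2)·λ = 0.
Eigenvalues: -2, 0.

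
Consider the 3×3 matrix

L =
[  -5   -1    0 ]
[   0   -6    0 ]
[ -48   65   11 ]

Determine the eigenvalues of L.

Compute the characteristic polynomial p(t) = det(tI - L).
Expanding the 3×3 determinant: p(t) = t^3 - 91t - 330.
Try t = -5: p(-5) = 0, so -5 is a root.
Dividing by (t + 5) leaves t^2 - 5t - 66.
The quadratic factors as (t + 6)·(t - 11).
Eigenvalues: -6, -5, 11.

-6, -5, 11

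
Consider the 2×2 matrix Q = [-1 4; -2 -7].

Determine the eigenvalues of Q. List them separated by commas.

det(Q - λI) = (-1 - λ)(-7 - λ) - (4)·(-2) = λ^2 + 8λ + 15.
This factors as (λ + 5)·(λ + 3) = 0.
Eigenvalues: -5, -3.

-5, -3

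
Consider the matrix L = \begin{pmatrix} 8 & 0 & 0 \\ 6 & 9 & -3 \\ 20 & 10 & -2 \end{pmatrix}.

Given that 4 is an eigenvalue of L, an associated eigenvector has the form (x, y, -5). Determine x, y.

0, -3

We need (L - 4I)v = 0.
L - 4I = [[4, 0, 0], [6, 5, -3], [20, 10, -6]].
Row 1: (4)·x + (0)·y + (0)·-5 = 0
Row 2: (6)·x + (5)·y + (-3)·-5 = 0
Row 3: (20)·x + (10)·y + (-6)·-5 = 0
Solving gives x = 0, y = -3.
Check: L·(0, -3, -5) = (0, -12, -20) = 4·(0, -3, -5).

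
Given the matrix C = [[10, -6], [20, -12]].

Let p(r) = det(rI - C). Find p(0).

p(0) = det(0·I − C) = det(−C) = (−1)^2·det(C).
det(C) = 0, so p(0) = 0.

0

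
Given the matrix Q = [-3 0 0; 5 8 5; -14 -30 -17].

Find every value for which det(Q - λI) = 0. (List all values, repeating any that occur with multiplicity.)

-7, -3, -2

Compute the characteristic polynomial p(λ) = det(λI - Q).
Cofactor expansion gives p(λ) = λ^3 + 12λ^2 + 41λ + 42.
Try λ = -2: p(-2) = 0, so -2 is a root.
Factor out (λ + 2): p(λ) = (λ + 2)·(λ^2 + 10λ + 21).
The quadratic factors as (λ + 7)·(λ + 3).
Eigenvalues: -7, -3, -2.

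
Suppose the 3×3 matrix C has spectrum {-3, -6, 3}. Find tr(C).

trace(C) is the sum of the eigenvalues: (-3) + (-6) + (3) = -6.

-6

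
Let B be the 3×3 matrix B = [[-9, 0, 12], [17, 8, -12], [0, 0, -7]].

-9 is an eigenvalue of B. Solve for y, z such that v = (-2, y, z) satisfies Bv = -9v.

We need (B + 9I)v = 0.
B + 9I = [[0, 0, 12], [17, 17, -12], [0, 0, 2]].
Row 1: (0)·-2 + (0)·y + (12)·z = 0
Row 2: (17)·-2 + (17)·y + (-12)·z = 0
Row 3: (0)·-2 + (0)·y + (2)·z = 0
Solving gives y = 2, z = 0.
Check: B·(-2, 2, 0) = (18, -18, 0) = -9·(-2, 2, 0).

2, 0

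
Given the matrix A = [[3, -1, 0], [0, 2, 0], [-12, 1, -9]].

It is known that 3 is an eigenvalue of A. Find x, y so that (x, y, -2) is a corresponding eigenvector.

We need (A - 3I)v = 0.
A - 3I = [[0, -1, 0], [0, -1, 0], [-12, 1, -12]].
Row 1: (0)·x + (-1)·y + (0)·-2 = 0
Row 2: (0)·x + (-1)·y + (0)·-2 = 0
Row 3: (-12)·x + (1)·y + (-12)·-2 = 0
Solving gives x = 2, y = 0.
Check: A·(2, 0, -2) = (6, 0, -6) = 3·(2, 0, -2).

2, 0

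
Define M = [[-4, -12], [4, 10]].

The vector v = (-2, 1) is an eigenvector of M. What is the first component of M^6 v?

First find the eigenvalue: Mv = (-4, 2) = 2·(-2, 1), so λ = 2.
Then M^6 v = λ^6·v = 2^6·(-2, 1) = 64·(-2, 1) = (-128, 64).

-128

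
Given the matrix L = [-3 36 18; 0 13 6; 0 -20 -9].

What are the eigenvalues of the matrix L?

Set up det(rI - L) = 0.
Cofactor expansion gives p(r) = r^3 - r^2 - 9r + 9.
Try r = 1: p(1) = 0, so 1 is a root.
Factor out (r - 1): p(r) = (r - 1)·(r^2 - 9).
The quadratic factors as (r + 3)·(r - 3).
Eigenvalues: -3, 1, 3.

-3, 1, 3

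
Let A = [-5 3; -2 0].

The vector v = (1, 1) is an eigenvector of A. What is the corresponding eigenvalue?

Compute Av: A·(1, 1) = (-2, -2).
Since Av = λv, compare component 1: -2 = λ·1, so λ = -2.

-2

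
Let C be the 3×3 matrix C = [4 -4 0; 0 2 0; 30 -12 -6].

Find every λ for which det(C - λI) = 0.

The characteristic polynomial is p(lambda) = det(lambda·I - C).
Cofactor expansion gives p(lambda) = lambda^3 - 28·lambda + 48.
Rational-root test: lambda = -6 gives p(-6) = 0.
Dividing by (lambda + 6) leaves lambda^2 - 6·lambda + 8.
The quadratic factors as (lambda - 2)·(lambda - 4).
Eigenvalues: -6, 2, 4.

-6, 2, 4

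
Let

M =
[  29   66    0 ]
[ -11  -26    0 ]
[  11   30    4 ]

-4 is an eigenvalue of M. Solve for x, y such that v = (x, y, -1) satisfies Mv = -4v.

We need (M + 4I)v = 0.
M + 4I = [[33, 66, 0], [-11, -22, 0], [11, 30, 8]].
Row 1: (33)·x + (66)·y + (0)·-1 = 0
Row 2: (-11)·x + (-22)·y + (0)·-1 = 0
Row 3: (11)·x + (30)·y + (8)·-1 = 0
Solving gives x = -2, y = 1.
Check: M·(-2, 1, -1) = (8, -4, 4) = -4·(-2, 1, -1).

-2, 1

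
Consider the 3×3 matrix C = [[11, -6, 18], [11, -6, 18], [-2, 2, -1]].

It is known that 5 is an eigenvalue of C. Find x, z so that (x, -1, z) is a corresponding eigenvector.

-1, 0

We need (C - 5I)v = 0.
C - 5I = [[6, -6, 18], [11, -11, 18], [-2, 2, -6]].
Row 1: (6)·x + (-6)·-1 + (18)·z = 0
Row 2: (11)·x + (-11)·-1 + (18)·z = 0
Row 3: (-2)·x + (2)·-1 + (-6)·z = 0
Solving gives x = -1, z = 0.
Check: C·(-1, -1, 0) = (-5, -5, 0) = 5·(-1, -1, 0).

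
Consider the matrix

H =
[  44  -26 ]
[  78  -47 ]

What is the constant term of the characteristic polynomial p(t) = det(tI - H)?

-40

p(0) = det(0·I − H) = det(−H) = (−1)^2·det(H).
det(H) = -40, so p(0) = -40.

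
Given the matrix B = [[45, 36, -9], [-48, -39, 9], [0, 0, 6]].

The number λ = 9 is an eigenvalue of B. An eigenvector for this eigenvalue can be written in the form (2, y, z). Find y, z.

-2, 0

We need (B - 9I)v = 0.
B - 9I = [[36, 36, -9], [-48, -48, 9], [0, 0, -3]].
Row 1: (36)·2 + (36)·y + (-9)·z = 0
Row 2: (-48)·2 + (-48)·y + (9)·z = 0
Row 3: (0)·2 + (0)·y + (-3)·z = 0
Solving gives y = -2, z = 0.
Check: B·(2, -2, 0) = (18, -18, 0) = 9·(2, -2, 0).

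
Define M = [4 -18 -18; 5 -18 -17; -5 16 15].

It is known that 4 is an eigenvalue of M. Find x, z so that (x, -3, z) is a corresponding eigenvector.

We need (M - 4I)v = 0.
M - 4I = [[0, -18, -18], [5, -22, -17], [-5, 16, 11]].
Row 1: (0)·x + (-18)·-3 + (-18)·z = 0
Row 2: (5)·x + (-22)·-3 + (-17)·z = 0
Row 3: (-5)·x + (16)·-3 + (11)·z = 0
Solving gives x = -3, z = 3.
Check: M·(-3, -3, 3) = (-12, -12, 12) = 4·(-3, -3, 3).

-3, 3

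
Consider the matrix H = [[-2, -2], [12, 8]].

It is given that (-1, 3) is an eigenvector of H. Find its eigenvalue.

4

Compute Hv: H·(-1, 3) = (-4, 12).
Since Hv = λv, compare component 1: -4 = λ·-1, so λ = 4.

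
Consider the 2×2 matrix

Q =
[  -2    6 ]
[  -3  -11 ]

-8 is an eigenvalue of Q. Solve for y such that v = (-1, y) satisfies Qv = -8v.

1

We need (Q + 8I)v = 0.
Q + 8I = [[6, 6], [-3, -3]].
Row 1: (6)·-1 + (6)·y = 0
Row 2: (-3)·-1 + (-3)·y = 0
Solving gives y = 1.
Check: Q·(-1, 1) = (8, -8) = -8·(-1, 1).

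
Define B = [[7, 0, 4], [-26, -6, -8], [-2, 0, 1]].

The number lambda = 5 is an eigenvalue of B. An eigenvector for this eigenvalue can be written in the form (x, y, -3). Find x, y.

We need (B - 5I)v = 0.
B - 5I = [[2, 0, 4], [-26, -11, -8], [-2, 0, -4]].
Row 1: (2)·x + (0)·y + (4)·-3 = 0
Row 2: (-26)·x + (-11)·y + (-8)·-3 = 0
Row 3: (-2)·x + (0)·y + (-4)·-3 = 0
Solving gives x = 6, y = -12.
Check: B·(6, -12, -3) = (30, -60, -15) = 5·(6, -12, -3).

6, -12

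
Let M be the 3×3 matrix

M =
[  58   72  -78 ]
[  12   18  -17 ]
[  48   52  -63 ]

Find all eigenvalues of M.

Compute the characteristic polynomial p(t) = det(tI - M).
Cofactor expansion gives p(t) = t^3 - 13t^2 + 20t + 100.
Try t = 5: p(5) = 0, so 5 is a root.
Dividing by (t - 5) leaves t^2 - 8t - 20.
The quadratic factors as (t + 2)·(t - 10).
Eigenvalues: -2, 5, 10.

-2, 5, 10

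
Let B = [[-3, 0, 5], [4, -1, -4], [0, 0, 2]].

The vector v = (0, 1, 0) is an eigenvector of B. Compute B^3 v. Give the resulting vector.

(0, -1, 0)

First find the eigenvalue: Bv = (0, -1, 0) = -1·(0, 1, 0), so λ = -1.
Then B^3 v = λ^3·v = (-1)^3·(0, 1, 0) = -1·(0, 1, 0) = (0, -1, 0).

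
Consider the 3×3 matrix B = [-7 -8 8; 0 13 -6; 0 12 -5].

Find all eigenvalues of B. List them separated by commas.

Compute the characteristic polynomial p(lambda) = det(lambda·I - B).
Cofactor expansion gives p(lambda) = lambda^3 - lambda^2 - 49·lambda + 49.
Rational-root test: lambda = 1 gives p(1) = 0.
Factor out (lambda - 1): p(lambda) = (lambda - 1)·(lambda^2 - 49).
The quadratic factors as (lambda + 7)·(lambda - 7).
Eigenvalues: -7, 1, 7.

-7, 1, 7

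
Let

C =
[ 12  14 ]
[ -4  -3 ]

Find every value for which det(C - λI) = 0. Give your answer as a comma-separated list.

4, 5

det(C - λI) = (12 - λ)(-3 - λ) - (14)·(-4) = λ^2 - 9λ + 20.
This factors as (λ - 4)·(λ - 5) = 0.
Eigenvalues: 4, 5.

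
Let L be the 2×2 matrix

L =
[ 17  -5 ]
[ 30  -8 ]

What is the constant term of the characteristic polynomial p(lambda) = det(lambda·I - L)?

14

p(0) = det(0·I − L) = det(−L) = (−1)^2·det(L).
det(L) = 14, so p(0) = 14.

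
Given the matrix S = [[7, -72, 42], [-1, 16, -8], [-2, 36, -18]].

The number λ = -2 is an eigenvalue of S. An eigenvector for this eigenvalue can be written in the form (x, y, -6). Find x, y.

We need (S + 2I)v = 0.
S + 2I = [[9, -72, 42], [-1, 18, -8], [-2, 36, -16]].
Row 1: (9)·x + (-72)·y + (42)·-6 = 0
Row 2: (-1)·x + (18)·y + (-8)·-6 = 0
Row 3: (-2)·x + (36)·y + (-16)·-6 = 0
Solving gives x = 12, y = -2.
Check: S·(12, -2, -6) = (-24, 4, 12) = -2·(12, -2, -6).

12, -2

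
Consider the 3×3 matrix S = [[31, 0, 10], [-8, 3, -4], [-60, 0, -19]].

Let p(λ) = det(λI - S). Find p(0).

p(0) = det(0·I − S) = det(−S) = (−1)^3·det(S).
det(S) = 33, so p(0) = -33.

-33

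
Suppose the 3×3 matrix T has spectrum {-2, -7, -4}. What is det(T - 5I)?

If T has eigenvalues -2, -7, -4, then T - 5I has eigenvalues -7, -12, -9.
det(T - 5I) = (-7) · (-12) · (-9) = -756.

-756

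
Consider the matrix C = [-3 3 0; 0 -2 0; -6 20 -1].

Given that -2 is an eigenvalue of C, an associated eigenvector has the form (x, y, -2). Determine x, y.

We need (C + 2I)v = 0.
C + 2I = [[-1, 3, 0], [0, 0, 0], [-6, 20, 1]].
Row 1: (-1)·x + (3)·y + (0)·-2 = 0
Row 2: (0)·x + (0)·y + (0)·-2 = 0
Row 3: (-6)·x + (20)·y + (1)·-2 = 0
Solving gives x = 3, y = 1.
Check: C·(3, 1, -2) = (-6, -2, 4) = -2·(3, 1, -2).

3, 1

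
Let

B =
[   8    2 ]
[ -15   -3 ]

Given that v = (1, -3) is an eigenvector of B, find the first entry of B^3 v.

8

First find the eigenvalue: Bv = (2, -6) = 2·(1, -3), so λ = 2.
Then B^3 v = λ^3·v = 2^3·(1, -3) = 8·(1, -3) = (8, -24).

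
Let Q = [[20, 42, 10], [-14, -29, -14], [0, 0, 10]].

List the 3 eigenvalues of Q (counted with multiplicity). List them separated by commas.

Compute the characteristic polynomial p(lambda) = det(lambda·I - Q).
Expanding the 3×3 determinant: p(lambda) = lambda^3 - lambda^2 - 82·lambda - 80.
Rational-root test: lambda = -1 gives p(-1) = 0.
Dividing by (lambda + 1) leaves lambda^2 - 2·lambda - 80.
The quadratic factors as (lambda + 8)·(lambda - 10).
Eigenvalues: -8, -1, 10.

-8, -1, 10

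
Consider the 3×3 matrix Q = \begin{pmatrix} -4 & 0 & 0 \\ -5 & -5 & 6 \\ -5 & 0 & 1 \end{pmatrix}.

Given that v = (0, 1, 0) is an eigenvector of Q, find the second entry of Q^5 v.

First find the eigenvalue: Qv = (0, -5, 0) = -5·(0, 1, 0), so λ = -5.
Then Q^5 v = λ^5·v = (-5)^5·(0, 1, 0) = -3125·(0, 1, 0) = (0, -3125, 0).

-3125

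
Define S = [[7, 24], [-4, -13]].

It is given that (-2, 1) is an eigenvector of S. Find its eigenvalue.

-5

Compute Sv: S·(-2, 1) = (10, -5).
Since Sv = λv, compare component 1: 10 = λ·-2, so λ = -5.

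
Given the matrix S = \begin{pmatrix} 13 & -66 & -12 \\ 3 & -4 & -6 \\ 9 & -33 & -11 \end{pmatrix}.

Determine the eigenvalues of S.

-5, -4, 7

Set up det(λI - S) = 0.
Cofactor expansion gives p(λ) = λ^3 + 2λ^2 - 43λ - 140.
Rational-root test: λ = 7 gives p(7) = 0.
Dividing by (λ - 7) leaves λ^2 + 9λ + 20.
The quadratic factors as (λ + 5)·(λ + 4).
Eigenvalues: -5, -4, 7.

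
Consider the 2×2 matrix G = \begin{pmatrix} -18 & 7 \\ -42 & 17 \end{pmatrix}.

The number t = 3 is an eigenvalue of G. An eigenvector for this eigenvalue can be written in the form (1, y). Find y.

3

We need (G - 3I)v = 0.
G - 3I = [[-21, 7], [-42, 14]].
Row 1: (-21)·1 + (7)·y = 0
Row 2: (-42)·1 + (14)·y = 0
Solving gives y = 3.
Check: G·(1, 3) = (3, 9) = 3·(1, 3).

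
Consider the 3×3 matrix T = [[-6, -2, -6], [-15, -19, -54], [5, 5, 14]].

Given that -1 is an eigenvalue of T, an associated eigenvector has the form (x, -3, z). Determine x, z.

We need (T + 1I)v = 0.
T + 1I = [[-5, -2, -6], [-15, -18, -54], [5, 5, 15]].
Row 1: (-5)·x + (-2)·-3 + (-6)·z = 0
Row 2: (-15)·x + (-18)·-3 + (-54)·z = 0
Row 3: (5)·x + (5)·-3 + (15)·z = 0
Solving gives x = 0, z = 1.
Check: T·(0, -3, 1) = (0, 3, -1) = -1·(0, -3, 1).

0, 1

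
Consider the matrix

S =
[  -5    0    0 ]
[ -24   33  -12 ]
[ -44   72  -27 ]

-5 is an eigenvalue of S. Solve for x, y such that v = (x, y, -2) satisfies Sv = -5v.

1, 0

We need (S + 5I)v = 0.
S + 5I = [[0, 0, 0], [-24, 38, -12], [-44, 72, -22]].
Row 1: (0)·x + (0)·y + (0)·-2 = 0
Row 2: (-24)·x + (38)·y + (-12)·-2 = 0
Row 3: (-44)·x + (72)·y + (-22)·-2 = 0
Solving gives x = 1, y = 0.
Check: S·(1, 0, -2) = (-5, 0, 10) = -5·(1, 0, -2).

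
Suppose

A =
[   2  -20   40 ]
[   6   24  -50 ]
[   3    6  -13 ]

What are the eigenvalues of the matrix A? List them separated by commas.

-1, 2, 12

The characteristic polynomial is p(lambda) = det(lambda·I - A).
Expanding along the first row, p(lambda) = lambda^3 - 13·lambda^2 + 10·lambda + 24.
Try lambda = -1: p(-1) = 0, so -1 is a root.
Dividing by (lambda + 1) leaves lambda^2 - 14·lambda + 24.
The quadratic factors as (lambda - 2)·(lambda - 12).
Eigenvalues: -1, 2, 12.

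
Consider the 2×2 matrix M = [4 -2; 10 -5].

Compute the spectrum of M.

-1, 0

det(M - tI) = (4 - t)(-5 - t) - (-2)·(10) = t^2 + t.
This factors as (t + 1)·t = 0.
Eigenvalues: -1, 0.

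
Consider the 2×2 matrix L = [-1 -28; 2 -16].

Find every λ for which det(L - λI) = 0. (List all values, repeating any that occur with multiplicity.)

-9, -8

det(L - λI) = (-1 - λ)(-16 - λ) - (-28)·(2) = λ^2 + 17λ + 72.
This factors as (λ + 9)·(λ + 8) = 0.
Eigenvalues: -9, -8.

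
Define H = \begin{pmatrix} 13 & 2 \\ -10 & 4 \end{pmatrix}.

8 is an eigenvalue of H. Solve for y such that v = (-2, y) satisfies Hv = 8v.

5

We need (H - 8I)v = 0.
H - 8I = [[5, 2], [-10, -4]].
Row 1: (5)·-2 + (2)·y = 0
Row 2: (-10)·-2 + (-4)·y = 0
Solving gives y = 5.
Check: H·(-2, 5) = (-16, 40) = 8·(-2, 5).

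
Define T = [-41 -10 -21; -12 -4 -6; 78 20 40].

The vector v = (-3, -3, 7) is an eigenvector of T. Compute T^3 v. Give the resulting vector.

(24, 24, -56)

First find the eigenvalue: Tv = (6, 6, -14) = -2·(-3, -3, 7), so λ = -2.
Then T^3 v = λ^3·v = (-2)^3·(-3, -3, 7) = -8·(-3, -3, 7) = (24, 24, -56).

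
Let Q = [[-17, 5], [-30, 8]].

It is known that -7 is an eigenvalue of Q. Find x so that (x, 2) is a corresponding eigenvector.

1

We need (Q + 7I)v = 0.
Q + 7I = [[-10, 5], [-30, 15]].
Row 1: (-10)·x + (5)·2 = 0
Row 2: (-30)·x + (15)·2 = 0
Solving gives x = 1.
Check: Q·(1, 2) = (-7, -14) = -7·(1, 2).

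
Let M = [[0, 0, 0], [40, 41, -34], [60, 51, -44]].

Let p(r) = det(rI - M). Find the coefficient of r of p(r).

p(r) = r^3 + 3r^2 - 70r.
The coefficient of r is -70.

-70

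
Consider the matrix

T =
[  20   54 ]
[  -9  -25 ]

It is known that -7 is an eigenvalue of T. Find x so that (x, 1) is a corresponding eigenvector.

We need (T + 7I)v = 0.
T + 7I = [[27, 54], [-9, -18]].
Row 1: (27)·x + (54)·1 = 0
Row 2: (-9)·x + (-18)·1 = 0
Solving gives x = -2.
Check: T·(-2, 1) = (14, -7) = -7·(-2, 1).

-2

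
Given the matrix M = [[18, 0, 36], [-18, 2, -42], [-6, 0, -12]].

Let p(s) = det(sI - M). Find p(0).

0

p(0) = det(0·I − M) = det(−M) = (−1)^3·det(M).
det(M) = 0, so p(0) = 0.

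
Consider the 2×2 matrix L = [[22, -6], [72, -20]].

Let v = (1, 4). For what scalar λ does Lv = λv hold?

-2

Compute Lv: L·(1, 4) = (-2, -8).
Since Lv = λv, compare component 1: -2 = λ·1, so λ = -2.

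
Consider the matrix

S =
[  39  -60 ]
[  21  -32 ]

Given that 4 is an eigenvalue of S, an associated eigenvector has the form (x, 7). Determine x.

12

We need (S - 4I)v = 0.
S - 4I = [[35, -60], [21, -36]].
Row 1: (35)·x + (-60)·7 = 0
Row 2: (21)·x + (-36)·7 = 0
Solving gives x = 12.
Check: S·(12, 7) = (48, 28) = 4·(12, 7).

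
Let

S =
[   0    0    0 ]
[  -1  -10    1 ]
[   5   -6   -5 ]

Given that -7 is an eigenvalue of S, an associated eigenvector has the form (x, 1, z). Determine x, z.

0, 3

We need (S + 7I)v = 0.
S + 7I = [[7, 0, 0], [-1, -3, 1], [5, -6, 2]].
Row 1: (7)·x + (0)·1 + (0)·z = 0
Row 2: (-1)·x + (-3)·1 + (1)·z = 0
Row 3: (5)·x + (-6)·1 + (2)·z = 0
Solving gives x = 0, z = 3.
Check: S·(0, 1, 3) = (0, -7, -21) = -7·(0, 1, 3).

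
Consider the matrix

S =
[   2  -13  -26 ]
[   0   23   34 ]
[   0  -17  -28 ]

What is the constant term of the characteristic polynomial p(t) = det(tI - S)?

132

p(0) = det(0·I − S) = det(−S) = (−1)^3·det(S).
det(S) = -132, so p(0) = 132.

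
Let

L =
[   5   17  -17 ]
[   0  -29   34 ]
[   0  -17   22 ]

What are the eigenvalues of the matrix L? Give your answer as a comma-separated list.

-12, 5, 5

Set up det(sI - L) = 0.
Cofactor expansion gives p(s) = s^3 + 2s^2 - 95s + 300.
Try s = -12: p(-12) = 0, so -12 is a root.
Dividing by (s + 12) leaves s^2 - 10s + 25.
The quadratic factor is (s - 5)^2.
Eigenvalues: -12, 5, 5.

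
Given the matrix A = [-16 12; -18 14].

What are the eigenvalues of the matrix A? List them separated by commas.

-4, 2

det(A - μI) = (-16 - μ)(14 - μ) - (12)·(-18) = μ^2 + 2μ - 8.
This factors as (μ + 4)·(μ - 2) = 0.
Eigenvalues: -4, 2.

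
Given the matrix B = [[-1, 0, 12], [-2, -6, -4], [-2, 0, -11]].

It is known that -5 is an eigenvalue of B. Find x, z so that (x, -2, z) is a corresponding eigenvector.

We need (B + 5I)v = 0.
B + 5I = [[4, 0, 12], [-2, -1, -4], [-2, 0, -6]].
Row 1: (4)·x + (0)·-2 + (12)·z = 0
Row 2: (-2)·x + (-1)·-2 + (-4)·z = 0
Row 3: (-2)·x + (0)·-2 + (-6)·z = 0
Solving gives x = 3, z = -1.
Check: B·(3, -2, -1) = (-15, 10, 5) = -5·(3, -2, -1).

3, -1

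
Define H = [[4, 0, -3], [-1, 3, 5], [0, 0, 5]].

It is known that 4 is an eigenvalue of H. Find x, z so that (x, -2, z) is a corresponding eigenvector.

We need (H - 4I)v = 0.
H - 4I = [[0, 0, -3], [-1, -1, 5], [0, 0, 1]].
Row 1: (0)·x + (0)·-2 + (-3)·z = 0
Row 2: (-1)·x + (-1)·-2 + (5)·z = 0
Row 3: (0)·x + (0)·-2 + (1)·z = 0
Solving gives x = 2, z = 0.
Check: H·(2, -2, 0) = (8, -8, 0) = 4·(2, -2, 0).

2, 0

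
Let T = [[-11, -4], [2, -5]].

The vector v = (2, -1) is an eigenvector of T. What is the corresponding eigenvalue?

-9

Compute Tv: T·(2, -1) = (-18, 9).
Since Tv = λv, compare component 1: -18 = λ·2, so λ = -9.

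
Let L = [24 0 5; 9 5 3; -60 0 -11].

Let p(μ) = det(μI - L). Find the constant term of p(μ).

p(μ) = μ^3 - 18μ^2 + 101μ - 180.
The constant term is -180.

-180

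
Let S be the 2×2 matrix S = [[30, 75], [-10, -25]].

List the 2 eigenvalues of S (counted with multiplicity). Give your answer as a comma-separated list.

det(S - λI) = (30 - λ)(-25 - λ) - (75)·(-10) = λ^2 - 5λ.
This factors as λ·(λ - 5) = 0.
Eigenvalues: 0, 5.

0, 5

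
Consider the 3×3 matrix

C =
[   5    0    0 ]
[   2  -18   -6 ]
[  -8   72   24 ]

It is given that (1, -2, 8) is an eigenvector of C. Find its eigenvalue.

5

Compute Cv: C·(1, -2, 8) = (5, -10, 40).
Since Cv = λv, compare component 1: 5 = λ·1, so λ = 5.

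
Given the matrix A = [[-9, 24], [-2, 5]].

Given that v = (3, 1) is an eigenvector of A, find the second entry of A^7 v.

-1

First find the eigenvalue: Av = (-3, -1) = -1·(3, 1), so λ = -1.
Then A^7 v = λ^7·v = (-1)^7·(3, 1) = -1·(3, 1) = (-3, -1).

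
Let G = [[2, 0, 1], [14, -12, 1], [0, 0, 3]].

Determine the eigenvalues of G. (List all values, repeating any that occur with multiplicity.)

-12, 2, 3

The characteristic polynomial is p(λ) = det(λI - G).
Expanding the 3×3 determinant: p(λ) = λ^3 + 7λ^2 - 54λ + 72.
Rational-root test: λ = -12 gives p(-12) = 0.
Dividing by (λ + 12) leaves λ^2 - 5λ + 6.
The quadratic factors as (λ - 2)·(λ - 3).
Eigenvalues: -12, 2, 3.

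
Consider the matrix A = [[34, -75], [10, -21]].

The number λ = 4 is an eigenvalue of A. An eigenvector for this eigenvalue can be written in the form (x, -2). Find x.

We need (A - 4I)v = 0.
A - 4I = [[30, -75], [10, -25]].
Row 1: (30)·x + (-75)·-2 = 0
Row 2: (10)·x + (-25)·-2 = 0
Solving gives x = -5.
Check: A·(-5, -2) = (-20, -8) = 4·(-5, -2).

-5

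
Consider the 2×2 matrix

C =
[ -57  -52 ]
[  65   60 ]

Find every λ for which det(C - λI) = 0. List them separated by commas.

det(C - lambda·I) = (-57 - lambda)(60 - lambda) - (-52)·(65) = lambda^2 - 3·lambda - 40.
This factors as (lambda + 5)·(lambda - 8) = 0.
Eigenvalues: -5, 8.

-5, 8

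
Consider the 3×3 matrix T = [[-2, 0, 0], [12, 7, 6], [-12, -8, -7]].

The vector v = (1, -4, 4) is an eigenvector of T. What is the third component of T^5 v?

-128

First find the eigenvalue: Tv = (-2, 8, -8) = -2·(1, -4, 4), so λ = -2.
Then T^5 v = λ^5·v = (-2)^5·(1, -4, 4) = -32·(1, -4, 4) = (-32, 128, -128).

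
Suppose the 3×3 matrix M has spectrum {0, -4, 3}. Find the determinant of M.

det(M) is the product of the eigenvalues: (0) · (-4) · (3) = 0.

0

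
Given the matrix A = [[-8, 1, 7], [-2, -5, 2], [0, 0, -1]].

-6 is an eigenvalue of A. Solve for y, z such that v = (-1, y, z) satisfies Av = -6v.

-2, 0

We need (A + 6I)v = 0.
A + 6I = [[-2, 1, 7], [-2, 1, 2], [0, 0, 5]].
Row 1: (-2)·-1 + (1)·y + (7)·z = 0
Row 2: (-2)·-1 + (1)·y + (2)·z = 0
Row 3: (0)·-1 + (0)·y + (5)·z = 0
Solving gives y = -2, z = 0.
Check: A·(-1, -2, 0) = (6, 12, 0) = -6·(-1, -2, 0).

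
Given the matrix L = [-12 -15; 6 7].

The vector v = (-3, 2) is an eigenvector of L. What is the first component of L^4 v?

-48

First find the eigenvalue: Lv = (6, -4) = -2·(-3, 2), so λ = -2.
Then L^4 v = λ^4·v = (-2)^4·(-3, 2) = 16·(-3, 2) = (-48, 32).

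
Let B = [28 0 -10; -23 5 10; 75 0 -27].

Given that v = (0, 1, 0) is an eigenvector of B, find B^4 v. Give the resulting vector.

First find the eigenvalue: Bv = (0, 5, 0) = 5·(0, 1, 0), so λ = 5.
Then B^4 v = λ^4·v = 5^4·(0, 1, 0) = 625·(0, 1, 0) = (0, 625, 0).

(0, 625, 0)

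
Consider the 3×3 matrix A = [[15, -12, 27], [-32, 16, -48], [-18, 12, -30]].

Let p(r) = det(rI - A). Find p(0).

0

p(0) = det(0·I − A) = det(−A) = (−1)^3·det(A).
det(A) = 0, so p(0) = 0.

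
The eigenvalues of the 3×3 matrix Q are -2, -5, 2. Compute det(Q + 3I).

If Q has eigenvalues -2, -5, 2, then Q + 3I has eigenvalues 1, -2, 5.
det(Q + 3I) = (1) · (-2) · (5) = -10.

-10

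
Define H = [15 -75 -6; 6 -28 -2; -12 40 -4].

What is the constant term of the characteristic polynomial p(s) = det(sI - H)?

144

p(0) = det(0·I − H) = det(−H) = (−1)^3·det(H).
det(H) = -144, so p(0) = 144.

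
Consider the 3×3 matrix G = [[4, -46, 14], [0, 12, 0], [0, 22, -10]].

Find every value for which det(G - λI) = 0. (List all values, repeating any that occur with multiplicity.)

-10, 4, 12

Compute the characteristic polynomial p(μ) = det(μI - G).
Expanding along the first row, p(μ) = μ^3 - 6μ^2 - 112μ + 480.
Since p(4) = 0, μ = 4 is a root.
Factor out (μ - 4): p(μ) = (μ - 4)·(μ^2 - 2μ - 120).
The quadratic factors as (μ + 10)·(μ - 12).
Eigenvalues: -10, 4, 12.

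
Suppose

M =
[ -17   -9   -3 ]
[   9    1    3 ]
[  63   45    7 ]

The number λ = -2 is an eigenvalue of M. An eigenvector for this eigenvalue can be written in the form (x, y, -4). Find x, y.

We need (M + 2I)v = 0.
M + 2I = [[-15, -9, -3], [9, 3, 3], [63, 45, 9]].
Row 1: (-15)·x + (-9)·y + (-3)·-4 = 0
Row 2: (9)·x + (3)·y + (3)·-4 = 0
Row 3: (63)·x + (45)·y + (9)·-4 = 0
Solving gives x = 2, y = -2.
Check: M·(2, -2, -4) = (-4, 4, 8) = -2·(2, -2, -4).

2, -2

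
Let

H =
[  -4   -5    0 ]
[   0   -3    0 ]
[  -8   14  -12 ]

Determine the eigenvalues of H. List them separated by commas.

-12, -4, -3

Compute the characteristic polynomial p(t) = det(tI - H).
Expanding along the first row, p(t) = t^3 + 19t^2 + 96t + 144.
Rational-root test: t = -3 gives p(-3) = 0.
Factor out (t + 3): p(t) = (t + 3)·(t^2 + 16t + 48).
The quadratic factors as (t + 12)·(t + 4).
Eigenvalues: -12, -4, -3.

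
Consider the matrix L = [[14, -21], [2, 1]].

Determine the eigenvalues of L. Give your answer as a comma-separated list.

det(L - lambda·I) = (14 - lambda)(1 - lambda) - (-21)·(2) = lambda^2 - 15·lambda + 56.
This factors as (lambda - 7)·(lambda - 8) = 0.
Eigenvalues: 7, 8.

7, 8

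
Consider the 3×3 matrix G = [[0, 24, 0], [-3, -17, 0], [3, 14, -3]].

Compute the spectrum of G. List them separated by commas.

-9, -8, -3

The characteristic polynomial is p(lambda) = det(lambda·I - G).
Expanding along the first row, p(lambda) = lambda^3 + 20·lambda^2 + 123·lambda + 216.
Try lambda = -3: p(-3) = 0, so -3 is a root.
Dividing by (lambda + 3) leaves lambda^2 + 17·lambda + 72.
The quadratic factors as (lambda + 9)·(lambda + 8).
Eigenvalues: -9, -8, -3.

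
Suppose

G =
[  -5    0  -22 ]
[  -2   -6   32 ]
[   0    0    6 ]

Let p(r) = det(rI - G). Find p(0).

p(0) = det(0·I − G) = det(−G) = (−1)^3·det(G).
det(G) = 180, so p(0) = -180.

-180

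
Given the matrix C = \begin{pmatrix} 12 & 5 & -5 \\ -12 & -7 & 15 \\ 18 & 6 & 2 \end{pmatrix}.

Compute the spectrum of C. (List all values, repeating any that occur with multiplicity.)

The characteristic polynomial is p(λ) = det(λI - C).
Expanding the 3×3 determinant: p(λ) = λ^3 - 7λ^2 - 14λ + 48.
Since p(2) = 0, λ = 2 is a root.
Dividing by (λ - 2) leaves λ^2 - 5λ - 24.
The quadratic factors as (λ + 3)·(λ - 8).
Eigenvalues: -3, 2, 8.

-3, 2, 8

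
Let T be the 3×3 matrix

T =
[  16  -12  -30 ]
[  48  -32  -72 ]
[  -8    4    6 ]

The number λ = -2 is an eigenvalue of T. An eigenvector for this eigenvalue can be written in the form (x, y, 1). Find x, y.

-1, -4

We need (T + 2I)v = 0.
T + 2I = [[18, -12, -30], [48, -30, -72], [-8, 4, 8]].
Row 1: (18)·x + (-12)·y + (-30)·1 = 0
Row 2: (48)·x + (-30)·y + (-72)·1 = 0
Row 3: (-8)·x + (4)·y + (8)·1 = 0
Solving gives x = -1, y = -4.
Check: T·(-1, -4, 1) = (2, 8, -2) = -2·(-1, -4, 1).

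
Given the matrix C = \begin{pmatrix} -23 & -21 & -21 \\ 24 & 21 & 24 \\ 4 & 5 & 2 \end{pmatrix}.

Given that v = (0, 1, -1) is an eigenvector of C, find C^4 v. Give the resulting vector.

First find the eigenvalue: Cv = (0, -3, 3) = -3·(0, 1, -1), so λ = -3.
Then C^4 v = λ^4·v = (-3)^4·(0, 1, -1) = 81·(0, 1, -1) = (0, 81, -81).

(0, 81, -81)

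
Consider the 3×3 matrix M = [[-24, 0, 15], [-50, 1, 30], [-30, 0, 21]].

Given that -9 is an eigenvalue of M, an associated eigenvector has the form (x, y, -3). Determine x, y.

-3, -6

We need (M + 9I)v = 0.
M + 9I = [[-15, 0, 15], [-50, 10, 30], [-30, 0, 30]].
Row 1: (-15)·x + (0)·y + (15)·-3 = 0
Row 2: (-50)·x + (10)·y + (30)·-3 = 0
Row 3: (-30)·x + (0)·y + (30)·-3 = 0
Solving gives x = -3, y = -6.
Check: M·(-3, -6, -3) = (27, 54, 27) = -9·(-3, -6, -3).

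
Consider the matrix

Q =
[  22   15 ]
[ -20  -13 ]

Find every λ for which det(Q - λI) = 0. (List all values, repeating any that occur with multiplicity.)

det(Q - λI) = (22 - λ)(-13 - λ) - (15)·(-20) = λ^2 - 9λ + 14.
This factors as (λ - 2)·(λ - 7) = 0.
Eigenvalues: 2, 7.

2, 7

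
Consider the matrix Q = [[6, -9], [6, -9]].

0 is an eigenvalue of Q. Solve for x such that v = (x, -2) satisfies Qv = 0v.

We need (Q)v = 0.
Q = [[6, -9], [6, -9]].
Row 1: (6)·x + (-9)·-2 = 0
Row 2: (6)·x + (-9)·-2 = 0
Solving gives x = -3.
Check: Q·(-3, -2) = (0, 0) = 0·(-3, -2).

-3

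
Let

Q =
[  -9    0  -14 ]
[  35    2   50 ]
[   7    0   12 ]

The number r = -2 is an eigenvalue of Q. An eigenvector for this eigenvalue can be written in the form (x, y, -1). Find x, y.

2, -5

We need (Q + 2I)v = 0.
Q + 2I = [[-7, 0, -14], [35, 4, 50], [7, 0, 14]].
Row 1: (-7)·x + (0)·y + (-14)·-1 = 0
Row 2: (35)·x + (4)·y + (50)·-1 = 0
Row 3: (7)·x + (0)·y + (14)·-1 = 0
Solving gives x = 2, y = -5.
Check: Q·(2, -5, -1) = (-4, 10, 2) = -2·(2, -5, -1).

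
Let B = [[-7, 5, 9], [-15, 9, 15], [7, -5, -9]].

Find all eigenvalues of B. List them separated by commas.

Set up det(rI - B) = 0.
Expanding the 3×3 determinant: p(r) = r^3 + 7r^2 + 6r.
Rational-root test: r = 0 gives p(0) = 0.
Factor out r: p(r) = r·(r^2 + 7r + 6).
The quadratic factors as (r + 6)·(r + 1).
Eigenvalues: -6, -1, 0.

-6, -1, 0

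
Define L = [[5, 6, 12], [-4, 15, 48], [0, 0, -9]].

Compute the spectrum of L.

-9, 9, 11

The characteristic polynomial is p(t) = det(tI - L).
Expanding along the first row, p(t) = t^3 - 11t^2 - 81t + 891.
Try t = -9: p(-9) = 0, so -9 is a root.
Dividing by (t + 9) leaves t^2 - 20t + 99.
The quadratic factors as (t - 9)·(t - 11).
Eigenvalues: -9, 9, 11.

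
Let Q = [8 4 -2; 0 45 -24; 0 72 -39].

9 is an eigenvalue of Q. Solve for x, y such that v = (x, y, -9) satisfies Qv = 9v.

-6, -6

We need (Q - 9I)v = 0.
Q - 9I = [[-1, 4, -2], [0, 36, -24], [0, 72, -48]].
Row 1: (-1)·x + (4)·y + (-2)·-9 = 0
Row 2: (0)·x + (36)·y + (-24)·-9 = 0
Row 3: (0)·x + (72)·y + (-48)·-9 = 0
Solving gives x = -6, y = -6.
Check: Q·(-6, -6, -9) = (-54, -54, -81) = 9·(-6, -6, -9).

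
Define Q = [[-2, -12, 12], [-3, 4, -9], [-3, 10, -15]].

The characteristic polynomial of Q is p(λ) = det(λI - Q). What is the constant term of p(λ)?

60

p(λ) = λ^3 + 13λ^2 + 52λ + 60.
The constant term is 60.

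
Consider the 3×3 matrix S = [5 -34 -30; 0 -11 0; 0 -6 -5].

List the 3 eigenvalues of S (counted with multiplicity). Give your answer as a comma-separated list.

-11, -5, 5

Set up det(tI - S) = 0.
Expanding along the first row, p(t) = t^3 + 11t^2 - 25t - 275.
Try t = 5: p(5) = 0, so 5 is a root.
Factor out (t - 5): p(t) = (t - 5)·(t^2 + 16t + 55).
The quadratic factors as (t + 11)·(t + 5).
Eigenvalues: -11, -5, 5.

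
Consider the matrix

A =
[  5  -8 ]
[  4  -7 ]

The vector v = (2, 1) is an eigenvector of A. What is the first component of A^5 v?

First find the eigenvalue: Av = (2, 1) = 1·(2, 1), so λ = 1.
Then A^5 v = λ^5·v = 1^5·(2, 1) = 1·(2, 1) = (2, 1).

2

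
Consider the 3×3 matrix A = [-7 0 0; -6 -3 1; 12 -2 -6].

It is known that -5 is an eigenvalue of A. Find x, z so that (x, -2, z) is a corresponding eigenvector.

We need (A + 5I)v = 0.
A + 5I = [[-2, 0, 0], [-6, 2, 1], [12, -2, -1]].
Row 1: (-2)·x + (0)·-2 + (0)·z = 0
Row 2: (-6)·x + (2)·-2 + (1)·z = 0
Row 3: (12)·x + (-2)·-2 + (-1)·z = 0
Solving gives x = 0, z = 4.
Check: A·(0, -2, 4) = (0, 10, -20) = -5·(0, -2, 4).

0, 4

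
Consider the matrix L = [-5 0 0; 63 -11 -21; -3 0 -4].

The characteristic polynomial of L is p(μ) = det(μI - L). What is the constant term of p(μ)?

220

p(μ) = μ^3 + 20μ^2 + 119μ + 220.
The constant term is 220.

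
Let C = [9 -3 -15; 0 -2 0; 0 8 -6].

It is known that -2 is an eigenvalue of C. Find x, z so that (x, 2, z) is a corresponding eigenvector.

6, 4

We need (C + 2I)v = 0.
C + 2I = [[11, -3, -15], [0, 0, 0], [0, 8, -4]].
Row 1: (11)·x + (-3)·2 + (-15)·z = 0
Row 2: (0)·x + (0)·2 + (0)·z = 0
Row 3: (0)·x + (8)·2 + (-4)·z = 0
Solving gives x = 6, z = 4.
Check: C·(6, 2, 4) = (-12, -4, -8) = -2·(6, 2, 4).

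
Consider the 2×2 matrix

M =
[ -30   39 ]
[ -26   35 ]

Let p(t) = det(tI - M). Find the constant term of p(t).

p(t) = t^2 - 5t - 36.
The constant term is -36.

-36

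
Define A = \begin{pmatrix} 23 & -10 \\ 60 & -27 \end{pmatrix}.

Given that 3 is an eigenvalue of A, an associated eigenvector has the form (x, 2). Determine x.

1

We need (A - 3I)v = 0.
A - 3I = [[20, -10], [60, -30]].
Row 1: (20)·x + (-10)·2 = 0
Row 2: (60)·x + (-30)·2 = 0
Solving gives x = 1.
Check: A·(1, 2) = (3, 6) = 3·(1, 2).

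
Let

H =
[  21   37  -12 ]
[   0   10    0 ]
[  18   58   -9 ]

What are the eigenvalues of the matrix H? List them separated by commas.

3, 9, 10

The characteristic polynomial is p(λ) = det(λI - H).
Expanding the 3×3 determinant: p(λ) = λ^3 - 22λ^2 + 147λ - 270.
Try λ = 3: p(3) = 0, so 3 is a root.
Factor out (λ - 3): p(λ) = (λ - 3)·(λ^2 - 19λ + 90).
The quadratic factors as (λ - 9)·(λ - 10).
Eigenvalues: 3, 9, 10.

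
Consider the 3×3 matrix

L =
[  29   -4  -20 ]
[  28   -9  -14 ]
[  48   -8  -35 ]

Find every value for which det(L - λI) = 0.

Set up det(lambda·I - L) = 0.
Cofactor expansion gives p(lambda) = lambda^3 + 15·lambda^2 - lambda - 495.
Since p(5) = 0, lambda = 5 is a root.
Factor out (lambda - 5): p(lambda) = (lambda - 5)·(lambda^2 + 20·lambda + 99).
The quadratic factors as (lambda + 11)·(lambda + 9).
Eigenvalues: -11, -9, 5.

-11, -9, 5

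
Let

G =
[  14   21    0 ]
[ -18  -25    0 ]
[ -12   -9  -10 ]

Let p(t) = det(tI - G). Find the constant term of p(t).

280

p(t) = t^3 + 21t^2 + 138t + 280.
The constant term is 280.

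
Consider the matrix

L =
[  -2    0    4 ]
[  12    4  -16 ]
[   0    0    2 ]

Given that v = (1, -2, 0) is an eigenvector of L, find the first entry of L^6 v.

First find the eigenvalue: Lv = (-2, 4, 0) = -2·(1, -2, 0), so λ = -2.
Then L^6 v = λ^6·v = (-2)^6·(1, -2, 0) = 64·(1, -2, 0) = (64, -128, 0).

64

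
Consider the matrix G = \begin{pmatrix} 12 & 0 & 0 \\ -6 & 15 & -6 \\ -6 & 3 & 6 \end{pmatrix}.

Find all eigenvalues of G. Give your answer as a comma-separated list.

The characteristic polynomial is p(r) = det(rI - G).
Expanding the 3×3 determinant: p(r) = r^3 - 33r^2 + 360r - 1296.
Rational-root test: r = 9 gives p(9) = 0.
Dividing by (r - 9) leaves r^2 - 24r + 144.
The quadratic factor is (r - 12)^2.
Eigenvalues: 9, 12, 12.

9, 12, 12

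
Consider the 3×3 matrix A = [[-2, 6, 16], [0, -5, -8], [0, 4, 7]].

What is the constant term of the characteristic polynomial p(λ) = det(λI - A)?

p(0) = det(0·I − A) = det(−A) = (−1)^3·det(A).
det(A) = 6, so p(0) = -6.

-6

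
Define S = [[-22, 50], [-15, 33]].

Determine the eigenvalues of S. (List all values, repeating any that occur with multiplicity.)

3, 8

det(S - lambda·I) = (-22 - lambda)(33 - lambda) - (50)·(-15) = lambda^2 - 11·lambda + 24.
This factors as (lambda - 3)·(lambda - 8) = 0.
Eigenvalues: 3, 8.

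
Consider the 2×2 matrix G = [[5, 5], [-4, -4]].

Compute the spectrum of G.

0, 1

det(G - μI) = (5 - μ)(-4 - μ) - (5)·(-4) = μ^2 - μ.
This factors as μ·(μ - 1) = 0.
Eigenvalues: 0, 1.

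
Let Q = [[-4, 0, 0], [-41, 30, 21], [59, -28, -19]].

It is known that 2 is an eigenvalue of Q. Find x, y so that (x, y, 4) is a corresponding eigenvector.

We need (Q - 2I)v = 0.
Q - 2I = [[-6, 0, 0], [-41, 28, 21], [59, -28, -21]].
Row 1: (-6)·x + (0)·y + (0)·4 = 0
Row 2: (-41)·x + (28)·y + (21)·4 = 0
Row 3: (59)·x + (-28)·y + (-21)·4 = 0
Solving gives x = 0, y = -3.
Check: Q·(0, -3, 4) = (0, -6, 8) = 2·(0, -3, 4).

0, -3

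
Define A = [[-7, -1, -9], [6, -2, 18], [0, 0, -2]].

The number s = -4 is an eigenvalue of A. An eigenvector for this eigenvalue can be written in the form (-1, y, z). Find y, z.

3, 0

We need (A + 4I)v = 0.
A + 4I = [[-3, -1, -9], [6, 2, 18], [0, 0, 2]].
Row 1: (-3)·-1 + (-1)·y + (-9)·z = 0
Row 2: (6)·-1 + (2)·y + (18)·z = 0
Row 3: (0)·-1 + (0)·y + (2)·z = 0
Solving gives y = 3, z = 0.
Check: A·(-1, 3, 0) = (4, -12, 0) = -4·(-1, 3, 0).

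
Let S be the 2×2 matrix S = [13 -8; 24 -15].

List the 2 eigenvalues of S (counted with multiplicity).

det(S - λI) = (13 - λ)(-15 - λ) - (-8)·(24) = λ^2 + 2λ - 3.
This factors as (λ + 3)·(λ - 1) = 0.
Eigenvalues: -3, 1.

-3, 1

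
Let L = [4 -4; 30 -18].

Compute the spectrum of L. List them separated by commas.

-8, -6

det(L - λI) = (4 - λ)(-18 - λ) - (-4)·(30) = λ^2 + 14λ + 48.
This factors as (λ + 8)·(λ + 6) = 0.
Eigenvalues: -8, -6.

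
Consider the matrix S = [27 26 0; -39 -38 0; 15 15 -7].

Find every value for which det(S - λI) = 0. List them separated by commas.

Set up det(λI - S) = 0.
Cofactor expansion gives p(λ) = λ^3 + 18λ^2 + 65λ - 84.
Try λ = 1: p(1) = 0, so 1 is a root.
Factor out (λ - 1): p(λ) = (λ - 1)·(λ^2 + 19λ + 84).
The quadratic factors as (λ + 12)·(λ + 7).
Eigenvalues: -12, -7, 1.

-12, -7, 1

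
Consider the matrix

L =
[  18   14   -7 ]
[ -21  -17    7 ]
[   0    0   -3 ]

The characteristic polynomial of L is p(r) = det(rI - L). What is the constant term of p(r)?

p(r) = r^3 + 2r^2 - 15r - 36.
The constant term is -36.

-36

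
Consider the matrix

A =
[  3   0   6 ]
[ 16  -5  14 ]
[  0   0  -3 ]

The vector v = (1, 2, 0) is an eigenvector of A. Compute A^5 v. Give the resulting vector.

(243, 486, 0)

First find the eigenvalue: Av = (3, 6, 0) = 3·(1, 2, 0), so λ = 3.
Then A^5 v = λ^5·v = 3^5·(1, 2, 0) = 243·(1, 2, 0) = (243, 486, 0).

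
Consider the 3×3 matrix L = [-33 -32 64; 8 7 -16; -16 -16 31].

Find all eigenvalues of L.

Compute the characteristic polynomial p(t) = det(tI - L).
Expanding the 3×3 determinant: p(t) = t^3 - 5t^2 - 13t - 7.
Rational-root test: t = -1 gives p(-1) = 0.
Dividing by (t + 1) leaves t^2 - 6t - 7.
The quadratic factors as (t + 1)·(t - 7).
Eigenvalues: -1, -1, 7.

-1, -1, 7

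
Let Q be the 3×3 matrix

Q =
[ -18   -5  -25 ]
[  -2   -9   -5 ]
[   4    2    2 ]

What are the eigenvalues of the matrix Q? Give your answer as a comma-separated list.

Compute the characteristic polynomial p(s) = det(sI - Q).
Cofactor expansion gives p(s) = s^3 + 25s^2 + 208s + 576.
Since p(-8) = 0, s = -8 is a root.
Factor out (s + 8): p(s) = (s + 8)·(s^2 + 17s + 72).
The quadratic factors as (s + 9)·(s + 8).
Eigenvalues: -9, -8, -8.

-9, -8, -8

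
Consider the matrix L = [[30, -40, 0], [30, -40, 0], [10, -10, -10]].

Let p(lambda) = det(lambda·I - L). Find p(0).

0

p(0) = det(0·I − L) = det(−L) = (−1)^3·det(L).
det(L) = 0, so p(0) = 0.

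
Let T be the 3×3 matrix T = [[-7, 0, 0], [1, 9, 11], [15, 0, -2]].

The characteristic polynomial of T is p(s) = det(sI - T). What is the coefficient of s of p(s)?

p(s) = s^3 - 67s - 126.
The coefficient of s is -67.

-67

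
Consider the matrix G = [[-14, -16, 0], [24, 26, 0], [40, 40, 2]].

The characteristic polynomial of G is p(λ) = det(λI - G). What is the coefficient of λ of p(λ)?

44

p(λ) = λ^3 - 14λ^2 + 44λ - 40.
The coefficient of λ is 44.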